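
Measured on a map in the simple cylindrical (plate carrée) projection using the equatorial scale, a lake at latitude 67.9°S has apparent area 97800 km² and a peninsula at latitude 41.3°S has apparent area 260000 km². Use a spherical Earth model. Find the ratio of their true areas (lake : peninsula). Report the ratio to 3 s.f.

0.188

On the plate carrée, areal scale = h·k = 1 × sec φ, so true area = apparent × cos φ.
True area of lake: 97800 × cos(67.9°) = 97800 × 0.3762 = 36790 km².
True area of peninsula: 260000 × cos(41.3°) = 260000 × 0.7513 = 195300 km².
Ratio = 36790 / 195300 ≈ 0.188.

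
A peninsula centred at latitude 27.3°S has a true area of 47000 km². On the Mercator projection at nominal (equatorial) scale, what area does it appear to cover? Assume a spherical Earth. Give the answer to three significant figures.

The Mercator projection is conformal; its linear scale factor is the same in every direction and equals sec φ = 1/cos φ.
Areal scale = k² = sec²φ = 1/cos²(27.3°) = 1/0.8886² = 1.266.
Apparent area = 47000 × 1.266 ≈ 59500 km².

59500 km²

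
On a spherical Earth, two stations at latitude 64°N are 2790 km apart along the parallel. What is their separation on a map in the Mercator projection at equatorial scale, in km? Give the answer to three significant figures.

6360 km

The Mercator projection is conformal; its linear scale factor is the same in every direction and equals sec φ = 1/cos φ.
Along the parallel, k = sec 64° = 1/0.4384 = 2.281.
Map distance = 2790 × 2.281 ≈ 6360 km.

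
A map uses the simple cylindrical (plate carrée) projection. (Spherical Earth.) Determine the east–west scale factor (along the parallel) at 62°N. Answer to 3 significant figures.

2.13

In the plate carrée (x = Rλ, y = Rφ), meridians are true-scale (h = 1) and parallels are stretched by k = sec φ.
k = 1/cos 62° = 1/0.4695 = 2.130.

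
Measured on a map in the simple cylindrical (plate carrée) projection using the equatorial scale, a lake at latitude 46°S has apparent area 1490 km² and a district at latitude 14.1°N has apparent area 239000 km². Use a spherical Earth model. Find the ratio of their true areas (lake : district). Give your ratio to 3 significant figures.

0.00447

On the plate carrée, areal scale = h·k = 1 × sec φ, so true area = apparent × cos φ.
True area of lake: 1490 × cos(46°) = 1490 × 0.6947 = 1035 km².
True area of district: 239000 × cos(14.1°) = 239000 × 0.9699 = 231800 km².
Ratio = 1035 / 231800 ≈ 0.00447.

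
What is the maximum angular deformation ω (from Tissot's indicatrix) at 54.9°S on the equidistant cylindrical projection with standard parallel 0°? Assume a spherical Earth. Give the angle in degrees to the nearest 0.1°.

For the equirectangular projection with φ₀ = 0 (plate carrée), h = 1 along meridians and k = sec φ along parallels.
At 54.9°: h = 1.000, k = 1.739; principal scales a = 1.739, b = 1.000.
sin(ω/2) = (a − b)/(a + b) = 0.7391/2.739 = 0.2698, so ω = 2 arcsin(0.2698) ≈ 31.3°.

31.3°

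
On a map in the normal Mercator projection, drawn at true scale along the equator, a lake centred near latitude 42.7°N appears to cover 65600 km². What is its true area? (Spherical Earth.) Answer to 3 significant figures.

35400 km²

Mercator is conformal, so the point scale is isotropic: h = k = sec φ = 1/cos φ.
Areal scale = k² = sec²φ = 1/cos²(42.7°) = 1/0.7349² = 1.852.
True area = apparent / (areal scale) = 65600 / 1.852 ≈ 35400 km².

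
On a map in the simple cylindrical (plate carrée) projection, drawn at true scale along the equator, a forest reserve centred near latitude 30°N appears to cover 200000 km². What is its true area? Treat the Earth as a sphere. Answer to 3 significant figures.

In the plate carrée (x = Rλ, y = Rφ), meridians are true-scale (h = 1) and parallels are stretched by k = sec φ.
Areal scale = h·k = 1 × sec φ; at 30°, h = 1.000, k = 1.155, so h·k = 1.155.
True area = apparent / (areal scale) = 200000 / 1.155 ≈ 173000 km².

173000 km²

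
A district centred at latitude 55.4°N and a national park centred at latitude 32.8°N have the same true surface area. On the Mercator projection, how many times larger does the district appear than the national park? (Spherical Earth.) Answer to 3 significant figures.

On Mercator, area is exaggerated by sec²φ = 1/cos²φ.
At 55.4°: sec²(55.4°) = 1/0.5678² = 3.101.
At 32.8°: sec²(32.8°) = 1/0.8406² = 1.415.
Ratio = 3.101/1.415 = cos²(32.8°)/cos²(55.4°) ≈ 2.19.

2.19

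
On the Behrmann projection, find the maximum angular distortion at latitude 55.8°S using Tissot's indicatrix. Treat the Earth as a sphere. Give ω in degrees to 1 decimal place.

48.1°

The Behrmann projection is cylindrical equal-area with φ₀ = 30°. For cylindrical equal-area with standard parallel φ₀, h = cos φ / cos φ₀ and k = cos φ₀ / cos φ, so h·k = 1.
At 55.8°: h = 0.6490, k = 1.541; principal scales a = 1.541, b = 0.6490.
sin(ω/2) = (a − b)/(a + b) = 0.8917/2.190 = 0.4072, so ω = 2 arcsin(0.4072) ≈ 48.1°.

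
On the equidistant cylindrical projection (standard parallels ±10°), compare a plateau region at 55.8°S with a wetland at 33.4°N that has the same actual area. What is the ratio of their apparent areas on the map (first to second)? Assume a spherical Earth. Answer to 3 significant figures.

In the equirectangular projection with standard parallel φ₀ = 10° (x = Rλ cos φ₀, y = Rφ), meridians are true-scale (h = 1) and the parallel scale is k = cos φ₀ / cos φ.
Areal scale at 55.8°: h·k = 1.000 × 1.752 = 1.752.
Areal scale at 33.4°: h·k = 1.000 × 1.180 = 1.180.
Ratio = 1.752/1.180 ≈ 1.49.

1.49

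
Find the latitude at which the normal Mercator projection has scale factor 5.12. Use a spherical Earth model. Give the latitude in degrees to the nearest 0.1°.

78.7°

Mercator scale is k = sec φ = 1/cos φ.
1/cos φ = 5.12  ⇒  cos φ = 0.1953  ⇒  φ = arccos(0.1953) ≈ 78.7°.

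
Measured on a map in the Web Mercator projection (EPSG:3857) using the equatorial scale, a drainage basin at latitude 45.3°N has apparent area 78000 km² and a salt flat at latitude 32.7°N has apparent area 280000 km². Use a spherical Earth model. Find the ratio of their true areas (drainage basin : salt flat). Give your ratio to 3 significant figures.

0.195

Mercator's areal exaggeration is sec²φ; hence true area = (apparent area) · cos²φ.
True area of drainage basin: 78000 × cos²(45.3°) = 78000 × 0.4948 = 38590 km².
True area of salt flat: 280000 × cos²(32.7°) = 280000 × 0.7081 = 198300 km².
Ratio = 38590 / 198300 ≈ 0.195.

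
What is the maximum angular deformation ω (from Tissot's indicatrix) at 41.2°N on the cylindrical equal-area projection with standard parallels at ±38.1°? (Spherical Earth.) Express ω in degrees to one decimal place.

Cylindrical equal-area (φ₀ = 38.1°): h = cos φ / cos 38.1° along meridians, k = cos 38.1° / cos φ along parallels; h·k = 1.
At 41.2°: h = 0.9561, k = 1.046; principal scales a = 1.046, b = 0.9561.
sin(ω/2) = (a − b)/(a + b) = 0.08975/2.002 = 0.04483, so ω = 2 arcsin(0.04483) ≈ 5.1°.

5.1°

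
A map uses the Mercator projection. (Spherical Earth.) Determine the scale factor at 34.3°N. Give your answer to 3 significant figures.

1.21

The Mercator projection is conformal; its linear scale factor is the same in every direction and equals sec φ = 1/cos φ.
k = 1/cos 34.3° = 1/0.8261 = 1.211.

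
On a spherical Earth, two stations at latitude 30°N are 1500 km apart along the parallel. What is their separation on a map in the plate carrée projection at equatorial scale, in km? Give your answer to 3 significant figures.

For the equirectangular projection with φ₀ = 0 (plate carrée), h = 1 along meridians and k = sec φ along parallels.
Along the parallel, k = sec 30° = 1/0.8660 = 1.155.
Map distance = 1500 × 1.155 ≈ 1730 km.

1730 km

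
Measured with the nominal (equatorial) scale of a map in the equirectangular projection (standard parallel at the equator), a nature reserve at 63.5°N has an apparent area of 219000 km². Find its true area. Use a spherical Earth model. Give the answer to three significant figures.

97700 km²

For the equirectangular projection with φ₀ = 0 (plate carrée), h = 1 along meridians and k = sec φ along parallels.
Areal scale = h·k = 1 × sec φ; at 63.5°, h = 1.000, k = 2.241, so h·k = 2.241.
True area = apparent / (areal scale) = 219000 / 2.241 ≈ 97700 km².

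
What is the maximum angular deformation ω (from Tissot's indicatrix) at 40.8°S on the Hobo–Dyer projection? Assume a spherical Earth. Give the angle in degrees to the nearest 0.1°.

5.4°

The Hobo–Dyer projection is cylindrical equal-area with φ₀ = 37.5°. Cylindrical equal-area (φ₀ = 37.5°): h = cos φ / cos 37.5° along meridians, k = cos 37.5° / cos φ along parallels; h·k = 1.
At 40.8°: h = 0.9542, k = 1.048; principal scales a = 1.048, b = 0.9542.
sin(ω/2) = (a − b)/(a + b) = 0.09386/2.002 = 0.04688, so ω = 2 arcsin(0.04688) ≈ 5.4°.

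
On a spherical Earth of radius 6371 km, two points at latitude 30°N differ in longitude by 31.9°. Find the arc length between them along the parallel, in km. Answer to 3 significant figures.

3070 km

Arc length along a parallel = R cos φ · Δλ (with Δλ in radians).
= 6371 × cos 30° × (31.9° × π/180) = 6371 × 0.8660 × 0.5568 ≈ 3070 km.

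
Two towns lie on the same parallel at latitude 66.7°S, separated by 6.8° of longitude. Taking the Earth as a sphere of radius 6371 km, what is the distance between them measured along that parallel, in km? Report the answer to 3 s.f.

Arc length along a parallel = R cos φ · Δλ (with Δλ in radians).
= 6371 × cos 66.7° × (6.8° × π/180) = 6371 × 0.3955 × 0.1187 ≈ 299 km.

299 km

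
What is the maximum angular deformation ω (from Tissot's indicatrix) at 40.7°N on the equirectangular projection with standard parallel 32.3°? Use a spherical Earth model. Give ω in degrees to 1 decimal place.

In the equirectangular projection with standard parallel φ₀ = 32.3° (x = Rλ cos φ₀, y = Rφ), meridians are true-scale (h = 1) and the parallel scale is k = cos φ₀ / cos φ.
At 40.7°: h = 1.000, k = 1.115; principal scales a = 1.115, b = 1.000.
sin(ω/2) = (a − b)/(a + b) = 0.1149/2.115 = 0.05434, so ω = 2 arcsin(0.05434) ≈ 6.2°.

6.2°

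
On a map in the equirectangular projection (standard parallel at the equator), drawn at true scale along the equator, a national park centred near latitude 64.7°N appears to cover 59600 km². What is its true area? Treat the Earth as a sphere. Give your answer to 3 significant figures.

25500 km²

In the plate carrée (x = Rλ, y = Rφ), meridians are true-scale (h = 1) and parallels are stretched by k = sec φ.
Areal scale = h·k = 1 × sec φ; at 64.7°, h = 1.000, k = 2.340, so h·k = 2.340.
True area = apparent / (areal scale) = 59600 / 2.340 ≈ 25500 km².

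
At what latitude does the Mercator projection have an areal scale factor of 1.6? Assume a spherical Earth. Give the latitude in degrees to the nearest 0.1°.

Mercator areal scale is sec²φ.
sec²φ = 1.6  ⇒  cos²φ = 0.6250  ⇒  cos φ = 0.7906.
φ = arccos(0.7906) ≈ 37.8°.

37.8°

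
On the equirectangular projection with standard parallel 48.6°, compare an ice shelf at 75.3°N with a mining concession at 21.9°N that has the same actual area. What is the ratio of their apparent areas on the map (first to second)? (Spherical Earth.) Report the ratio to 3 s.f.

In the equirectangular projection with standard parallel φ₀ = 48.6° (x = Rλ cos φ₀, y = Rφ), meridians are true-scale (h = 1) and the parallel scale is k = cos φ₀ / cos φ.
Areal scale at 75.3°: h·k = 1.000 × 2.606 = 2.606.
Areal scale at 21.9°: h·k = 1.000 × 0.7127 = 0.7127.
Ratio = 2.606/0.7127 ≈ 3.66.

3.66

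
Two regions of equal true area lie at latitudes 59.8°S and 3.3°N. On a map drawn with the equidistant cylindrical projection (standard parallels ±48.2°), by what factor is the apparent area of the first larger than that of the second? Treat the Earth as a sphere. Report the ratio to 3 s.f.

With standard parallel φ₀ = 48.2°, the equirectangular projection gives x = Rλ cos φ₀, y = Rφ, so h = 1 and k = cos 48.2° / cos φ.
Areal scale at 59.8°: h·k = 1.000 × 1.325 = 1.325.
Areal scale at 3.3°: h·k = 1.000 × 0.6676 = 0.6676.
Ratio = 1.325/0.6676 ≈ 1.98.

1.98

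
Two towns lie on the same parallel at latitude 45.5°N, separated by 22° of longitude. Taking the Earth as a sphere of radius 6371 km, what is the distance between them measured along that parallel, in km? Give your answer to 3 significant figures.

1710 km

Arc length along a parallel = R cos φ · Δλ (with Δλ in radians).
= 6371 × cos 45.5° × (22° × π/180) = 6371 × 0.7009 × 0.3840 ≈ 1710 km.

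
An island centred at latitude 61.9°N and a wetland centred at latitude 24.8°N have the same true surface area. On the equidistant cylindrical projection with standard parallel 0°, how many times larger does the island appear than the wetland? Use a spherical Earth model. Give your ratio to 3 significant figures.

For the equirectangular projection with φ₀ = 0 (plate carrée), h = 1 along meridians and k = sec φ along parallels.
Areal scale at 61.9°: h·k = 1.000 × 2.123 = 2.123.
Areal scale at 24.8°: h·k = 1.000 × 1.102 = 1.102.
Ratio = 2.123/1.102 ≈ 1.93.

1.93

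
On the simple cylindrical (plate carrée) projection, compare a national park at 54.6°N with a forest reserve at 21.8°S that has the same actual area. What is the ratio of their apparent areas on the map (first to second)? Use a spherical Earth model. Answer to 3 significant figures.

1.60

For the equirectangular projection with φ₀ = 0 (plate carrée), h = 1 along meridians and k = sec φ along parallels.
Areal scale at 54.6°: h·k = 1.000 × 1.726 = 1.726.
Areal scale at 21.8°: h·k = 1.000 × 1.077 = 1.077.
Ratio = 1.726/1.077 ≈ 1.60.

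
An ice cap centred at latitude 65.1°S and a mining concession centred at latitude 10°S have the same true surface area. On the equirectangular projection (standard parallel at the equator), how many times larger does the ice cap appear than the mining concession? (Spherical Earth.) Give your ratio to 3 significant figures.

Plate carrée maps x = Rλ, y = Rφ. The meridian scale is h = 1 and the parallel scale is k = 1/cos φ = sec φ.
Areal scale at 65.1°: h·k = 1.000 × 2.375 = 2.375.
Areal scale at 10°: h·k = 1.000 × 1.015 = 1.015.
Ratio = 2.375/1.015 ≈ 2.34.

2.34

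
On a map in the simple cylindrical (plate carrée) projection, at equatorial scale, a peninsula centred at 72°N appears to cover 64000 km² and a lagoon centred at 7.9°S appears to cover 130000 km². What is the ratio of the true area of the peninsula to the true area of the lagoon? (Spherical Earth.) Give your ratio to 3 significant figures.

Plate carrée has h = 1 and k = sec φ, giving areal scale sec φ; true area = (apparent area) · cos φ.
True area of peninsula: 64000 × cos(72°) = 64000 × 0.3090 = 19780 km².
True area of lagoon: 130000 × cos(7.9°) = 130000 × 0.9905 = 128800 km².
Ratio = 19780 / 128800 ≈ 0.154.

0.154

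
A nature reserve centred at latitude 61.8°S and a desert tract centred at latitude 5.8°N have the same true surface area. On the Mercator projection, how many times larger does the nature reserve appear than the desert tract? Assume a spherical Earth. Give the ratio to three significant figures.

4.43

Mercator is conformal with k = sec φ, so areal scale = k² = sec²φ.
At 61.8°: sec²(61.8°) = 1/0.4726² = 4.478.
At 5.8°: sec²(5.8°) = 1/0.9949² = 1.010.
Ratio = 4.478/1.010 = cos²(5.8°)/cos²(61.8°) ≈ 4.43.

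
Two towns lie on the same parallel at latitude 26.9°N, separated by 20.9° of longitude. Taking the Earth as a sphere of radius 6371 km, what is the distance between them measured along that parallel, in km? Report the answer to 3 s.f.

Arc length along a parallel = R cos φ · Δλ (with Δλ in radians).
= 6371 × cos 26.9° × (20.9° × π/180) = 6371 × 0.8918 × 0.3648 ≈ 2070 km.

2070 km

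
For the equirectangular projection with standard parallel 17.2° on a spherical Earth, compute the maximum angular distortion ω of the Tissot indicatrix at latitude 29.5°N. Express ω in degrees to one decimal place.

With standard parallel φ₀ = 17.2°, the equirectangular projection gives x = Rλ cos φ₀, y = Rφ, so h = 1 and k = cos 17.2° / cos φ.
At 29.5°: h = 1.000, k = 1.098; principal scales a = 1.098, b = 1.000.
sin(ω/2) = (a − b)/(a + b) = 0.09757/2.098 = 0.04652, so ω = 2 arcsin(0.04652) ≈ 5.3°.

5.3°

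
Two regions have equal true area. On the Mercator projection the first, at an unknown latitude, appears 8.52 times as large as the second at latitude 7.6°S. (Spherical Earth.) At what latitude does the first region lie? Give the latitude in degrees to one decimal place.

Mercator areal scale is sec²φ, so apparent-area ratio = sec²φ₁ / sec²φ₂ = cos²φ₂ / cos²φ₁.
cos²φ₂ / cos²φ₁ = 8.52  ⇒  cos φ₁ = cos 7.6° / √8.52 = 0.9912/2.919 = 0.3396.
φ₁ = arccos(0.3396) ≈ 70.1°.

70.1°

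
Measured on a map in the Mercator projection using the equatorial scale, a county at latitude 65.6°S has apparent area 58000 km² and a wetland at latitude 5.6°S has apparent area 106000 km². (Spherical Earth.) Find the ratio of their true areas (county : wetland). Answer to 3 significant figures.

On Mercator the areal scale is sec²φ, so true area = apparent × cos²φ.
True area of county: 58000 × cos²(65.6°) = 58000 × 0.1707 = 9898 km².
True area of wetland: 106000 × cos²(5.6°) = 106000 × 0.9905 = 105000 km².
Ratio = 9898 / 105000 ≈ 0.0943.

0.0943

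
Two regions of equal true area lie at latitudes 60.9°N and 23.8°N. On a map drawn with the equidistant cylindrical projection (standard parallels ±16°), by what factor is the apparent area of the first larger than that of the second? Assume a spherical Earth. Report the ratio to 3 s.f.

1.88

The equidistant cylindrical projection with φ₀ = 16° has h = 1 (meridians true) and k = cos φ₀ / cos φ along parallels.
Areal scale at 60.9°: h·k = 1.000 × 1.977 = 1.977.
Areal scale at 23.8°: h·k = 1.000 × 1.051 = 1.051.
Ratio = 1.977/1.051 ≈ 1.88.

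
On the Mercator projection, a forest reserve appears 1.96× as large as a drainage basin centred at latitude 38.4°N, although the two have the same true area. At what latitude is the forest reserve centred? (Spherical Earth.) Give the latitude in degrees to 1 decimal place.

On Mercator, (apparent₁)/(apparent₂) = sec²φ₁ / sec²φ₂ when true areas are equal.
cos²φ₂ / cos²φ₁ = 1.96  ⇒  cos φ₁ = cos 38.4° / √1.96 = 0.7837/1.400 = 0.5598.
φ₁ = arccos(0.5598) ≈ 56.0°.

56.0°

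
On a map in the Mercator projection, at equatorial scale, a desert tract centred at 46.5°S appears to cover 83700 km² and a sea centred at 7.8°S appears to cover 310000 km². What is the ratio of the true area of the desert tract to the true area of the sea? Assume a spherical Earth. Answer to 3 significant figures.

0.130

Since Mercator area scale is 1/cos²φ, the true area equals the apparent area multiplied by cos²φ.
True area of desert tract: 83700 × cos²(46.5°) = 83700 × 0.4738 = 39660 km².
True area of sea: 310000 × cos²(7.8°) = 310000 × 0.9816 = 304300 km².
Ratio = 39660 / 304300 ≈ 0.130.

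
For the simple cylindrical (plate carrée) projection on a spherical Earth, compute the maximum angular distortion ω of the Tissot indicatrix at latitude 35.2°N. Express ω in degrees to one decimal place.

11.6°

Plate carrée maps x = Rλ, y = Rφ. The meridian scale is h = 1 and the parallel scale is k = 1/cos φ = sec φ.
At 35.2°: h = 1.000, k = 1.224; principal scales a = 1.224, b = 1.000.
sin(ω/2) = (a − b)/(a + b) = 0.2238/2.224 = 0.1006, so ω = 2 arcsin(0.1006) ≈ 11.6°.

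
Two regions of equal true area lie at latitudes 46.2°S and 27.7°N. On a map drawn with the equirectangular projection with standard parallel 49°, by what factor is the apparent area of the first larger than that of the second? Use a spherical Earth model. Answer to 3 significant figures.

1.28

With standard parallel φ₀ = 49°, the equirectangular projection gives x = Rλ cos φ₀, y = Rφ, so h = 1 and k = cos 49° / cos φ.
Areal scale at 46.2°: h·k = 1.000 × 0.9479 = 0.9479.
Areal scale at 27.7°: h·k = 1.000 × 0.7410 = 0.7410.
Ratio = 0.9479/0.7410 ≈ 1.28.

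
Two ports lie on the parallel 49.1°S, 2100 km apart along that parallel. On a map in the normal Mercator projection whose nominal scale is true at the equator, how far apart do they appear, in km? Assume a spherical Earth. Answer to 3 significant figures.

The Mercator projection is conformal; its linear scale factor is the same in every direction and equals sec φ = 1/cos φ.
Along the parallel, k = sec 49.1° = 1/0.6547 = 1.527.
Map distance = 2100 × 1.527 ≈ 3210 km.

3210 km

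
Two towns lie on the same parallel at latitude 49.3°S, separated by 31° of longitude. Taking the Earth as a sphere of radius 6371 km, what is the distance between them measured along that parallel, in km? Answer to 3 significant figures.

2250 km

Arc length along a parallel = R cos φ · Δλ (with Δλ in radians).
= 6371 × cos 49.3° × (31° × π/180) = 6371 × 0.6521 × 0.5411 ≈ 2250 km.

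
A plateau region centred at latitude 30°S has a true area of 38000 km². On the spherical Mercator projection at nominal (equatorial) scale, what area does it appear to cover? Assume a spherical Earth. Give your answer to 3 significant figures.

The Mercator projection is conformal; its linear scale factor is the same in every direction and equals sec φ = 1/cos φ.
Areal scale = k² = sec²φ = 1/cos²(30°) = 1/0.8660² = 1.333.
Apparent area = 38000 × 1.333 ≈ 50700 km².

50700 km²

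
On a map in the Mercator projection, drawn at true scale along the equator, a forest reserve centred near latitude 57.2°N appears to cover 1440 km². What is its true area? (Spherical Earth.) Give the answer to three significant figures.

423 km²

For Mercator, h = k = sec φ (a conformal cylindrical projection has a single point scale, 1/cos φ).
Areal scale = k² = sec²φ = 1/cos²(57.2°) = 1/0.5417² = 3.408.
True area = apparent / (areal scale) = 1440 / 3.408 ≈ 423 km².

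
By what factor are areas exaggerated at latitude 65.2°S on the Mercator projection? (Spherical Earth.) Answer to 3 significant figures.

5.68

Mercator is conformal, so the point scale is isotropic: h = k = sec φ = 1/cos φ.
Areal scale = k² = sec²φ = 1/cos²(65.2°) = 1/0.4195² = 5.684.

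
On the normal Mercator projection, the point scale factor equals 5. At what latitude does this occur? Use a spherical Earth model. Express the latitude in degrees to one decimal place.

78.5°

Mercator scale is k = sec φ = 1/cos φ.
1/cos φ = 5  ⇒  cos φ = 0.2000  ⇒  φ = arccos(0.2000) ≈ 78.5°.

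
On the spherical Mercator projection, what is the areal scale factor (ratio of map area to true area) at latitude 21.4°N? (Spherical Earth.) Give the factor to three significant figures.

1.15

Mercator is conformal, so the point scale is isotropic: h = k = sec φ = 1/cos φ.
Areal scale = k² = sec²φ = 1/cos²(21.4°) = 1/0.9311² = 1.154.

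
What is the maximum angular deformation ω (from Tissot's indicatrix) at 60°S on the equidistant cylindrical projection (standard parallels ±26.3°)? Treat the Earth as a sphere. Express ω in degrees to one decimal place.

With standard parallel φ₀ = 26.3°, the equirectangular projection gives x = Rλ cos φ₀, y = Rφ, so h = 1 and k = cos 26.3° / cos φ.
At 60°: h = 1.000, k = 1.793; principal scales a = 1.793, b = 1.000.
sin(ω/2) = (a − b)/(a + b) = 0.7930/2.793 = 0.2839, so ω = 2 arcsin(0.2839) ≈ 33.0°.

33.0°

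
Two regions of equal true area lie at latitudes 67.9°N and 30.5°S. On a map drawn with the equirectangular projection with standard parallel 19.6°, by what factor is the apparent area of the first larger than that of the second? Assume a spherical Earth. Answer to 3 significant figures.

The equidistant cylindrical projection with φ₀ = 19.6° has h = 1 (meridians true) and k = cos φ₀ / cos φ along parallels.
Areal scale at 67.9°: h·k = 1.000 × 2.504 = 2.504.
Areal scale at 30.5°: h·k = 1.000 × 1.093 = 1.093.
Ratio = 2.504/1.093 ≈ 2.29.

2.29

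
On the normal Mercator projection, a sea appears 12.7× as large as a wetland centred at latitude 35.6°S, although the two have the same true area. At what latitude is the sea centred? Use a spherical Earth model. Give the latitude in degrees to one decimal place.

76.8°

Mercator areal scale is sec²φ, so apparent-area ratio = sec²φ₁ / sec²φ₂ = cos²φ₂ / cos²φ₁.
cos²φ₂ / cos²φ₁ = 12.7  ⇒  cos φ₁ = cos 35.6° / √12.7 = 0.8131/3.564 = 0.2282.
φ₁ = arccos(0.2282) ≈ 76.8°.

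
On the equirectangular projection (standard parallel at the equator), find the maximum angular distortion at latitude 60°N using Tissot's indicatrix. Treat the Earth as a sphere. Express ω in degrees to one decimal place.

For the equirectangular projection with φ₀ = 0 (plate carrée), h = 1 along meridians and k = sec φ along parallels.
At 60°: h = 1.000, k = 2.000; principal scales a = 2.000, b = 1.000.
sin(ω/2) = (a − b)/(a + b) = 1.0000/3.000 = 0.3333, so ω = 2 arcsin(0.3333) ≈ 38.9°.

38.9°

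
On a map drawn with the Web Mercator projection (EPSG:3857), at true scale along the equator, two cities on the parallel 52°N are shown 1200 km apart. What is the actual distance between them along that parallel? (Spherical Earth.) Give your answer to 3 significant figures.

The Mercator projection is conformal; its linear scale factor is the same in every direction and equals sec φ = 1/cos φ.
Along the parallel at 52°, map distances are exaggerated by k = sec 52° = 1.624.
True distance = 1200 / 1.624 = 1200 × cos 52° ≈ 739 km.

739 km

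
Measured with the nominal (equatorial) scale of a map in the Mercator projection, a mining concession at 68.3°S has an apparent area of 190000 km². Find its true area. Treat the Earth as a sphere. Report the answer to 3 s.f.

Mercator is conformal, so the point scale is isotropic: h = k = sec φ = 1/cos φ.
Areal scale = k² = sec²φ = 1/cos²(68.3°) = 1/0.3697² = 7.315.
True area = apparent / (areal scale) = 190000 / 7.315 ≈ 26000 km².

26000 km²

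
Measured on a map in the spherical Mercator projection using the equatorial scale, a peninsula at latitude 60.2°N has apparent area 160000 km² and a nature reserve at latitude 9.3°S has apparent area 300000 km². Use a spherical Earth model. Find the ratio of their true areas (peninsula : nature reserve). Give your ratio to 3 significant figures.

0.135

Mercator's areal exaggeration is sec²φ; hence true area = (apparent area) · cos²φ.
True area of peninsula: 160000 × cos²(60.2°) = 160000 × 0.2470 = 39520 km².
True area of nature reserve: 300000 × cos²(9.3°) = 300000 × 0.9739 = 292200 km².
Ratio = 39520 / 292200 ≈ 0.135.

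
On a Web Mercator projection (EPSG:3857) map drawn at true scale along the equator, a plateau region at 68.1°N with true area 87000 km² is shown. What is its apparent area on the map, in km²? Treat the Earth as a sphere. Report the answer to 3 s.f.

625000 km²

For Mercator, h = k = sec φ (a conformal cylindrical projection has a single point scale, 1/cos φ).
Areal scale = k² = sec²φ = 1/cos²(68.1°) = 1/0.3730² = 7.188.
Apparent area = 87000 × 7.188 ≈ 625000 km².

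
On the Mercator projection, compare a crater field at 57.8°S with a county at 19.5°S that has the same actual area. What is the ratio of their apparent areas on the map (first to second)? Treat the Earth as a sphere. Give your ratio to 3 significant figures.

3.13

On Mercator, area is exaggerated by sec²φ = 1/cos²φ.
At 57.8°: sec²(57.8°) = 1/0.5329² = 3.522.
At 19.5°: sec²(19.5°) = 1/0.9426² = 1.125.
Ratio = 3.522/1.125 = cos²(19.5°)/cos²(57.8°) ≈ 3.13.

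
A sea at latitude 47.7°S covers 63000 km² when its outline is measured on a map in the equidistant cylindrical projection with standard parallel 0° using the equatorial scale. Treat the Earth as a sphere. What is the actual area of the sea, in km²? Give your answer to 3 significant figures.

For the equirectangular projection with φ₀ = 0 (plate carrée), h = 1 along meridians and k = sec φ along parallels.
Areal scale = h·k = 1 × sec φ; at 47.7°, h = 1.000, k = 1.486, so h·k = 1.486.
True area = apparent / (areal scale) = 63000 / 1.486 ≈ 42400 km².

42400 km²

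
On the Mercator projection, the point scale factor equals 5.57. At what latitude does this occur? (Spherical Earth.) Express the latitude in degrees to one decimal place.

Mercator scale is k = sec φ = 1/cos φ.
1/cos φ = 5.57  ⇒  cos φ = 0.1795  ⇒  φ = arccos(0.1795) ≈ 79.7°.

79.7°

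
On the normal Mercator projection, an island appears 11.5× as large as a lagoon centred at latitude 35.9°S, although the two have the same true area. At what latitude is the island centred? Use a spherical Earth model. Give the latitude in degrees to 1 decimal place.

On Mercator, (apparent₁)/(apparent₂) = sec²φ₁ / sec²φ₂ when true areas are equal.
cos²φ₂ / cos²φ₁ = 11.5  ⇒  cos φ₁ = cos 35.9° / √11.5 = 0.8100/3.391 = 0.2389.
φ₁ = arccos(0.2389) ≈ 76.2°.

76.2°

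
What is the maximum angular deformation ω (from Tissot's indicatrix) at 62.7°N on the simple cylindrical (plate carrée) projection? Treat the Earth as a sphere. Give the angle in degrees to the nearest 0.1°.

43.6°

For the equirectangular projection with φ₀ = 0 (plate carrée), h = 1 along meridians and k = sec φ along parallels.
At 62.7°: h = 1.000, k = 2.180; principal scales a = 2.180, b = 1.000.
sin(ω/2) = (a − b)/(a + b) = 1.180/3.180 = 0.3711, so ω = 2 arcsin(0.3711) ≈ 43.6°.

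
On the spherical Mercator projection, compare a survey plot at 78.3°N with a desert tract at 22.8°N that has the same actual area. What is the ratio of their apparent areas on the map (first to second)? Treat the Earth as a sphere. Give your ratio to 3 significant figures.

20.7

Mercator areal scale is sec²φ.
At 78.3°: sec²(78.3°) = 1/0.2028² = 24.32.
At 22.8°: sec²(22.8°) = 1/0.9219² = 1.177.
Ratio = 24.32/1.177 = cos²(22.8°)/cos²(78.3°) ≈ 20.7.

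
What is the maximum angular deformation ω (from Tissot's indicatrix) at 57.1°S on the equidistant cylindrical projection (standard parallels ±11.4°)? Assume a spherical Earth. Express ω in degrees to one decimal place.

33.3°

The equidistant cylindrical projection with φ₀ = 11.4° has h = 1 (meridians true) and k = cos φ₀ / cos φ along parallels.
At 57.1°: h = 1.000, k = 1.805; principal scales a = 1.805, b = 1.000.
sin(ω/2) = (a − b)/(a + b) = 0.8047/2.805 = 0.2869, so ω = 2 arcsin(0.2869) ≈ 33.3°.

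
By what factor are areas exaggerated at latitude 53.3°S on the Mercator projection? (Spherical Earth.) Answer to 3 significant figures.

2.80

The Mercator projection is conformal; its linear scale factor is the same in every direction and equals sec φ = 1/cos φ.
Areal scale = k² = sec²φ = 1/cos²(53.3°) = 1/0.5976² = 2.800.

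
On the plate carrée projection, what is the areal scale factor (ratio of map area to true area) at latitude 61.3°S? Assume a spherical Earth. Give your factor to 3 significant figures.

2.08

For the equirectangular projection with φ₀ = 0 (plate carrée), h = 1 along meridians and k = sec φ along parallels.
Areal scale = h·k = 1 × sec φ; at 61.3°, h = 1.000, k = 2.082, so h·k = 2.082.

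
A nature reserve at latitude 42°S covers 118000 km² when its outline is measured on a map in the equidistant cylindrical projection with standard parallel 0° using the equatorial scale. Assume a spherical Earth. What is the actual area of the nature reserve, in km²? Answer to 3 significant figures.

87700 km²

For the equirectangular projection with φ₀ = 0 (plate carrée), h = 1 along meridians and k = sec φ along parallels.
Areal scale = h·k = 1 × sec φ; at 42°, h = 1.000, k = 1.346, so h·k = 1.346.
True area = apparent / (areal scale) = 118000 / 1.346 ≈ 87700 km².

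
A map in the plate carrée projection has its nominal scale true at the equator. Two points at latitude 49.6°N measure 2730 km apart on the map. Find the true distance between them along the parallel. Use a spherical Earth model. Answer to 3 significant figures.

Plate carrée maps x = Rλ, y = Rφ. The meridian scale is h = 1 and the parallel scale is k = 1/cos φ = sec φ.
Along the parallel at 49.6°, map distances are exaggerated by k = sec 49.6° = 1.543.
True distance = 2730 / 1.543 = 2730 × cos 49.6° ≈ 1770 km.

1770 km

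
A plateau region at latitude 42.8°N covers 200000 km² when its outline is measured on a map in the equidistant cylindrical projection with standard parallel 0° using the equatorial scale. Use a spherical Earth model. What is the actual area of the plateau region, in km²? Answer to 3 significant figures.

147000 km²

Plate carrée maps x = Rλ, y = Rφ. The meridian scale is h = 1 and the parallel scale is k = 1/cos φ = sec φ.
Areal scale = h·k = 1 × sec φ; at 42.8°, h = 1.000, k = 1.363, so h·k = 1.363.
True area = apparent / (areal scale) = 200000 / 1.363 ≈ 147000 km².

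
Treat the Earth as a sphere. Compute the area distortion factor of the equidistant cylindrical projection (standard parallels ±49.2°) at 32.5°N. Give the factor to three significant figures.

0.775

With standard parallel φ₀ = 49.2°, the equirectangular projection gives x = Rλ cos φ₀, y = Rφ, so h = 1 and k = cos 49.2° / cos φ.
Areal scale = h·k = 1 × cos φ₀ / cos φ; at 32.5°, h = 1.000, k = 0.7748, so h·k = 0.7748.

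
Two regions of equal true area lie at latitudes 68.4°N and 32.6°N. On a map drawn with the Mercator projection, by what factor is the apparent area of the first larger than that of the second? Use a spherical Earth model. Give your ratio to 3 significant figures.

Mercator is conformal with k = sec φ, so areal scale = k² = sec²φ.
At 68.4°: sec²(68.4°) = 1/0.3681² = 7.379.
At 32.6°: sec²(32.6°) = 1/0.8425² = 1.409.
Ratio = 7.379/1.409 = cos²(32.6°)/cos²(68.4°) ≈ 5.24.

5.24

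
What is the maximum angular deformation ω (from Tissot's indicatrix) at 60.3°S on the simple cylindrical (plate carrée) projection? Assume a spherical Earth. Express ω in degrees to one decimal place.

For the equirectangular projection with φ₀ = 0 (plate carrée), h = 1 along meridians and k = sec φ along parallels.
At 60.3°: h = 1.000, k = 2.018; principal scales a = 2.018, b = 1.000.
sin(ω/2) = (a − b)/(a + b) = 1.018/3.018 = 0.3374, so ω = 2 arcsin(0.3374) ≈ 39.4°.

39.4°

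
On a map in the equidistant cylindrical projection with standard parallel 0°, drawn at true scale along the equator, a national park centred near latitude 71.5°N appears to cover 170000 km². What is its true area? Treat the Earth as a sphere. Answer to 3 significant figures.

For the equirectangular projection with φ₀ = 0 (plate carrée), h = 1 along meridians and k = sec φ along parallels.
Areal scale = h·k = 1 × sec φ; at 71.5°, h = 1.000, k = 3.152, so h·k = 3.152.
True area = apparent / (areal scale) = 170000 / 3.152 ≈ 53900 km².

53900 km²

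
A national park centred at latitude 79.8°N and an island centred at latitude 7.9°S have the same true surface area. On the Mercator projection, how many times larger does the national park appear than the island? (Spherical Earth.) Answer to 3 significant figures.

31.3

Mercator areal scale is sec²φ.
At 79.8°: sec²(79.8°) = 1/0.1771² = 31.89.
At 7.9°: sec²(7.9°) = 1/0.9905² = 1.019.
Ratio = 31.89/1.019 = cos²(7.9°)/cos²(79.8°) ≈ 31.3.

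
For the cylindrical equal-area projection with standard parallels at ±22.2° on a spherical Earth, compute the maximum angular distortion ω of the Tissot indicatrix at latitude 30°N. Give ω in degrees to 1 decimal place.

A cylindrical equal-area projection with standard parallel φ₀ has meridian scale h = cos φ / cos φ₀ and parallel scale k = cos φ₀ / cos φ (so areas are preserved, h·k = 1).
At 30°: h = 0.9354, k = 1.069; principal scales a = 1.069, b = 0.9354.
sin(ω/2) = (a − b)/(a + b) = 0.1337/2.004 = 0.06672, so ω = 2 arcsin(0.06672) ≈ 7.7°.

7.7°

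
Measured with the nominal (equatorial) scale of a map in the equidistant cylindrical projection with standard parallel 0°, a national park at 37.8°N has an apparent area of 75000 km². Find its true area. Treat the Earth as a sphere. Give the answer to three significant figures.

59300 km²

In the plate carrée (x = Rλ, y = Rφ), meridians are true-scale (h = 1) and parallels are stretched by k = sec φ.
Areal scale = h·k = 1 × sec φ; at 37.8°, h = 1.000, k = 1.266, so h·k = 1.266.
True area = apparent / (areal scale) = 75000 / 1.266 ≈ 59300 km².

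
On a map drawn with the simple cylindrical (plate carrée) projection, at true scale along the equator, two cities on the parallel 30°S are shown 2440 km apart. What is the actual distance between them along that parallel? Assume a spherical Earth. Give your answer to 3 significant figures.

In the plate carrée (x = Rλ, y = Rφ), meridians are true-scale (h = 1) and parallels are stretched by k = sec φ.
Along the parallel at 30°, map distances are exaggerated by k = sec 30° = 1.155.
True distance = 2440 / 1.155 = 2440 × cos 30° ≈ 2110 km.

2110 km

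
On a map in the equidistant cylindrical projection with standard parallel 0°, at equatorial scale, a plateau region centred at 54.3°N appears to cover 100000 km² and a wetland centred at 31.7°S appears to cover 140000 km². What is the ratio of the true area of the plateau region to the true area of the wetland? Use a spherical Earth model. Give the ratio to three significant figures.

0.490

On the plate carrée, areal scale = h·k = 1 × sec φ, so true area = apparent × cos φ.
True area of plateau region: 100000 × cos(54.3°) = 100000 × 0.5835 = 58350 km².
True area of wetland: 140000 × cos(31.7°) = 140000 × 0.8508 = 119100 km².
Ratio = 58350 / 119100 ≈ 0.490.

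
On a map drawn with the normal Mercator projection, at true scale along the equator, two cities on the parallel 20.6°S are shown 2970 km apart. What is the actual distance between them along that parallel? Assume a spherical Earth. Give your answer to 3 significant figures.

Mercator is conformal, so the point scale is isotropic: h = k = sec φ = 1/cos φ.
Along the parallel at 20.6°, map distances are exaggerated by k = sec 20.6° = 1.068.
True distance = 2970 / 1.068 = 2970 × cos 20.6° ≈ 2780 km.

2780 km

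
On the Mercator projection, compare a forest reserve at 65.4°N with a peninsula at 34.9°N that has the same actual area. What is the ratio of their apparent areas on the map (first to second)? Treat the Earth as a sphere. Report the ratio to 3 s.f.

3.88

On Mercator, area is exaggerated by sec²φ = 1/cos²φ.
At 65.4°: sec²(65.4°) = 1/0.4163² = 5.771.
At 34.9°: sec²(34.9°) = 1/0.8202² = 1.487.
Ratio = 5.771/1.487 = cos²(34.9°)/cos²(65.4°) ≈ 3.88.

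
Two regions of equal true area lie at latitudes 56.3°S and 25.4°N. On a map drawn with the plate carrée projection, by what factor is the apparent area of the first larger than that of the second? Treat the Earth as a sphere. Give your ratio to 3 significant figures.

For the equirectangular projection with φ₀ = 0 (plate carrée), h = 1 along meridians and k = sec φ along parallels.
Areal scale at 56.3°: h·k = 1.000 × 1.802 = 1.802.
Areal scale at 25.4°: h·k = 1.000 × 1.107 = 1.107.
Ratio = 1.802/1.107 ≈ 1.63.

1.63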